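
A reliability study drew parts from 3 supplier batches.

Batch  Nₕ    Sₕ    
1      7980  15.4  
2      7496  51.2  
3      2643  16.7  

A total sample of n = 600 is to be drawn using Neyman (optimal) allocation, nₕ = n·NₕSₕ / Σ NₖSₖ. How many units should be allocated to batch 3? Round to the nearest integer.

48

Σ NₕSₕ = 7980·15.4 + 7496·51.2 + 2643·16.7 = 550825.3.
Share for 3: 44138.1/550825.3 = 0.08013.
n_3 = 600 × 0.08013 = 48.079... → 48.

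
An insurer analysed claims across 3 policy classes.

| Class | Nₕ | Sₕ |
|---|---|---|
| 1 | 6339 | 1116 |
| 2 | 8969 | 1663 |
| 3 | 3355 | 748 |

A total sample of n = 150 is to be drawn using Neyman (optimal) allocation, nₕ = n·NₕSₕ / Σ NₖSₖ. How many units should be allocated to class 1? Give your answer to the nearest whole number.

1: NₕSₕ = 6339·1116 = 7074324
2: NₕSₕ = 8969·1663 = 14915447
3: NₕSₕ = 3355·748 = 2509540
Σ NₕSₕ = 24499311.
n_1 = 150·7074324/24499311 = 43.313... → 43.

43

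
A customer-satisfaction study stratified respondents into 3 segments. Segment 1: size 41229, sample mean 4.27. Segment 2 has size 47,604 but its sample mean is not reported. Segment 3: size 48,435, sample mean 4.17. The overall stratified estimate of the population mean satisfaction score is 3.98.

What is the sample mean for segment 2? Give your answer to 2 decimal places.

3.54

Σ Nₕx̄ₕ = N·μ, so 47604·x̄_2 = 137268·3.98 − (41229·4.27 + 48435·4.17).
= 546326.64 − 378021.78 = 168304.86.
x̄_2 = 168304.86 / 47604 = 3.5355... → 3.54.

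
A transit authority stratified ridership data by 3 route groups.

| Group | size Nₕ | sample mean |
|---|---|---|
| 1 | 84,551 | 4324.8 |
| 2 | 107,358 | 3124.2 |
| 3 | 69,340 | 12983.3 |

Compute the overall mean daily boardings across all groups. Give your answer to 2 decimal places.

N = 261249; weights Wₕ = Nₕ/N = (0.3236, 0.4109, 0.2654).
x̄_st = Σ Wₕ·x̄ₕ = 0.3236·4324.8 + 0.4109·3124.2 + 0.2654·12983.3 ≈ 6129.5394...
→ 6129.54.

6129.54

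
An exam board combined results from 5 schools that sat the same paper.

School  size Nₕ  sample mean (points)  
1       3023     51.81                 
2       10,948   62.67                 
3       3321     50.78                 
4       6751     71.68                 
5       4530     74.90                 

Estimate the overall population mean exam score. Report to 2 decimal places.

x̄_st = (Σ Nₕx̄ₕ) / (Σ Nₕ) = (3023·51.81 + 10948·62.67 + 3321·50.78 + 6751·71.68 + 4530·74.90) / 28573
= 1834581.85 / 28573 = 64.2068... → 64.21.

64.21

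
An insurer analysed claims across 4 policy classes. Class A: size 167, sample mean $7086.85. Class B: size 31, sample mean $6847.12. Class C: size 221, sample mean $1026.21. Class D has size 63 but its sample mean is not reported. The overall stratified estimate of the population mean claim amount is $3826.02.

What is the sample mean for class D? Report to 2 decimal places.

3517.22

N = 167 + 31 + 221 + 63 = 482.
Overall total = μ·N = 3826.02·482 = 1844141.64.
Subtract the known strata: 167·7086.85 + 31·6847.12 + 221·1026.21 = 1622557.08.
Remaining total for class D: 1844141.64 − 1622557.08 = 221584.56.
Divide by its size: 221584.56 / 63 = 3517.2152... → 3517.22.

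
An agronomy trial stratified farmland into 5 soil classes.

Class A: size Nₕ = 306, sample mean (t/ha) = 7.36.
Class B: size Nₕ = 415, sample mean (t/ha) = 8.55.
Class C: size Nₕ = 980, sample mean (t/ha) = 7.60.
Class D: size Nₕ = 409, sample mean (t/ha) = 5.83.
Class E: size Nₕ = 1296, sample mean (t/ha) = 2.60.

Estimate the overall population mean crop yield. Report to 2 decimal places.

5.58

x̄_st = (Σ Nₕx̄ₕ) / (Σ Nₕ) = (306·7.36 + 415·8.55 + 980·7.60 + 409·5.83 + 1296·2.60) / 3406
= 19002.48 / 3406 = 5.5791... → 5.58.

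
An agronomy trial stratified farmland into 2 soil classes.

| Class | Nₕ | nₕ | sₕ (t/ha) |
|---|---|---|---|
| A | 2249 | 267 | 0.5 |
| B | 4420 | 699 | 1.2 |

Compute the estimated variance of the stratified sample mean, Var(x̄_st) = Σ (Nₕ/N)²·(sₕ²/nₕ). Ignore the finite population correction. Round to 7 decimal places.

0.0010114

N = 6669; Wₕ = Nₕ/N.
class A: (2249/6669)²·0.5²/267 = 0.0001064845
class B: (4420/6669)²·1.2²/699 = 0.0009049163
Sum = 0.0010114008 → 0.0010114.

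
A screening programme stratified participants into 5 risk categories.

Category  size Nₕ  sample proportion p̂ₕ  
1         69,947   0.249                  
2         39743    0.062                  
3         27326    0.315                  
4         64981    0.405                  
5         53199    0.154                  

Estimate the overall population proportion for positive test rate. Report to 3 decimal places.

0.247

N = 69947 + 39743 + 27326 + 64981 + 53199 = 255196.
Overall proportion = Σ (Nₕ/N)·p̂ₕ.
Σ Nₕp̂ₕ = 17416.803 + 2464.066 + 8607.69 + 26317.305 + 8192.646 = 62998.51.
62998.51 / 255196 = 0.24686... → 0.247.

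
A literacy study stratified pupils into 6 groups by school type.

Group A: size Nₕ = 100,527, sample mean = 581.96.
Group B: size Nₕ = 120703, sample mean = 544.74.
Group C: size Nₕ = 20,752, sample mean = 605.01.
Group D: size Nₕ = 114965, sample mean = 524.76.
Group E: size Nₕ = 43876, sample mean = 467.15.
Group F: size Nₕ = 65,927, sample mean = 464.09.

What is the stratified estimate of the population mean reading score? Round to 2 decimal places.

x̄_st = (Σ Nₕx̄ₕ) / (Σ Nₕ) = (100527·581.96 + 120703·544.74 + 20752·605.01 + 114965·524.76 + 43876·467.15 + 65927·464.09) / 466750
= 248231380.89 / 466750 = 531.8294... → 531.83.

531.83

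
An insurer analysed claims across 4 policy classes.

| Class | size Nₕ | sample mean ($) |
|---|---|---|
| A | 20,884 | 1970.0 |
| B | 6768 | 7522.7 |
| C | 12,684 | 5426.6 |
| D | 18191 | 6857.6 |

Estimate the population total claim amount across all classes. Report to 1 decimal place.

A: 20884·1970.0 = 41141480
B: 6768·7522.7 = 50913633.6
C: 12684·5426.6 = 68830994.4
D: 18191·6857.6 = 124746601.6
τ̂ = Σ Nₕx̄ₕ = 285632709.6.

285632709.6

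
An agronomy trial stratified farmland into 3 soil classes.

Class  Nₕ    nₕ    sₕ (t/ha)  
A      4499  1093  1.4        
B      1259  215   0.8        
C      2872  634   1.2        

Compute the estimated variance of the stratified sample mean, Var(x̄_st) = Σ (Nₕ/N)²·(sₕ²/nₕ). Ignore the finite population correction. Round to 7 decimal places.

N = 8630; Wₕ = Nₕ/N.
class A: (4499/8630)²·1.4²/1093 = 0.0004873560
class B: (1259/8630)²·0.8²/215 = 0.0000633536
class C: (2872/8630)²·1.2²/634 = 0.0002515478
Sum = 0.0008022574 → 0.0008023.

0.0008023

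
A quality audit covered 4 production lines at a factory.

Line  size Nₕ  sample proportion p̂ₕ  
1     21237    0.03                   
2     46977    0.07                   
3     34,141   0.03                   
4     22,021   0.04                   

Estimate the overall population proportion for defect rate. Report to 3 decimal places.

0.047

N = 21237 + 46977 + 34141 + 22021 = 124376.
Overall proportion = Σ (Nₕ/N)·p̂ₕ.
Σ Nₕp̂ₕ = 637.11 + 3288.39 + 1024.23 + 880.84 = 5830.57.
5830.57 / 124376 = 0.04688... → 0.047.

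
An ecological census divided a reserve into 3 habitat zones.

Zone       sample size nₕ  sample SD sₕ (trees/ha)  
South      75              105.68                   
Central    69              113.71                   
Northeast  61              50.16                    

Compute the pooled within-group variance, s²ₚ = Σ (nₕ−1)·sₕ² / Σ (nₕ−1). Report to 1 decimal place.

Degrees of freedom: 74 + 68 + 60 = 202.
Σ(nₕ−1)sₕ² = 74·11168.2624 + 68·12929.9641 + 60·2516.0256 = 1856650.5124.
s²ₚ = 1856650.5124 / 202 = 9191.339... → 9191.3.

9191.3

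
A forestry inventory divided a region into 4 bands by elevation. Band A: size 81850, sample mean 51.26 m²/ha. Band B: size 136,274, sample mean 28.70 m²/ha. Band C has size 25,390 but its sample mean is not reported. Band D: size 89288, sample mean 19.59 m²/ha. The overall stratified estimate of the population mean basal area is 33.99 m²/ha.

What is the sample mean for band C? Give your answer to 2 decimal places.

57.35

N = 81850 + 136274 + 25390 + 89288 = 332802.
Overall total = μ·N = 33.99·332802 = 11311939.98.
Subtract the known strata: 81850·51.26 + 136274·28.70 + 89288·19.59 = 9855846.72.
Remaining total for band C: 11311939.98 − 9855846.72 = 1456093.26.
Divide by its size: 1456093.26 / 25390 = 57.3491... → 57.35.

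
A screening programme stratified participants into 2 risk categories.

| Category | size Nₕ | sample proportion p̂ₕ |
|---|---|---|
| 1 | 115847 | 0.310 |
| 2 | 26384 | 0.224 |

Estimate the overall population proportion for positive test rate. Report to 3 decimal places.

N = 115847 + 26384 = 142231.
Overall proportion = Σ (Nₕ/N)·p̂ₕ.
Σ Nₕp̂ₕ = 35912.57 + 5910.016 = 41822.586.
41822.586 / 142231 = 0.29405... → 0.294.

0.294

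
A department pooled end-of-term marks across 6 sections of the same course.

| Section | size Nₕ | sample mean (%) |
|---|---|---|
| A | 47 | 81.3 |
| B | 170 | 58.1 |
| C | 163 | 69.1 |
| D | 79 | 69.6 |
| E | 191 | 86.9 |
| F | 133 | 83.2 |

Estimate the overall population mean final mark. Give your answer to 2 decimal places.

N = 47 + 170 + 163 + 79 + 191 + 133 = 783.
Overall mean = Σ (Nₕ/N)·x̄ₕ — weight by population share, not a simple average.
Σ Nₕx̄ₕ = 47·81.3 + 170·58.1 + 163·69.1 + 79·69.6 + 191·86.9 + 133·83.2 = 3821.1 + 9877 + 11263.3 + 5498.4 + 16597.9 + 11065.6 = 58123.3.
Divide by N: 58123.3 / 783 = 74.2315... → 74.23.

74.23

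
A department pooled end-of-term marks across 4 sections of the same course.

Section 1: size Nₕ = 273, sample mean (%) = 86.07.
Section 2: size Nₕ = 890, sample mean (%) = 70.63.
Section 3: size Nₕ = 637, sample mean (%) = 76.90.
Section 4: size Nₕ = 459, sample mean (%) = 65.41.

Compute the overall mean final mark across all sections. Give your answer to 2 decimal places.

N = 2259; weights Wₕ = Nₕ/N = (0.1208, 0.3940, 0.2820, 0.2032).
x̄_st = Σ Wₕ·x̄ₕ = 0.1208·86.07 + 0.3940·70.63 + 0.2820·76.90 + 0.2032·65.41 ≈ 73.2033...
→ 73.20.

73.20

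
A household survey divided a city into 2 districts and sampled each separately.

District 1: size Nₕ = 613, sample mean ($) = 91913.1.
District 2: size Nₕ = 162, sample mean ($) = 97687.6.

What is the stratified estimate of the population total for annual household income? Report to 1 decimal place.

72168121.5

Estimate total by summing Nₕ·x̄ₕ over strata.
613·91913.1 + 162·97687.6 = 56342730.3 + 15825391.2 = 72168121.5.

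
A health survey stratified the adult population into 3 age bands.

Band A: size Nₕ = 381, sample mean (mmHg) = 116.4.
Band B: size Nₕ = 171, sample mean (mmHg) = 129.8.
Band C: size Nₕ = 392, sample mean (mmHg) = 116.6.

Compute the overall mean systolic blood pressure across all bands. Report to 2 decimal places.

118.91

x̄_st = (Σ Nₕx̄ₕ) / (Σ Nₕ) = (381·116.4 + 171·129.8 + 392·116.6) / 944
= 112251.4 / 944 = 118.9104... → 118.91.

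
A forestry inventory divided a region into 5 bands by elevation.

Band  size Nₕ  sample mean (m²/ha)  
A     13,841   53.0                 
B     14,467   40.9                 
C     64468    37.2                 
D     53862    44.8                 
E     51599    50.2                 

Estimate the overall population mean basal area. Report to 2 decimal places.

x̄_st = (Σ Nₕx̄ₕ) / (Σ Nₕ) = (13841·53.0 + 14467·40.9 + 64468·37.2 + 53862·44.8 + 51599·50.2) / 198237
= 8726770.3 / 198237 = 44.0219... → 44.02.

44.02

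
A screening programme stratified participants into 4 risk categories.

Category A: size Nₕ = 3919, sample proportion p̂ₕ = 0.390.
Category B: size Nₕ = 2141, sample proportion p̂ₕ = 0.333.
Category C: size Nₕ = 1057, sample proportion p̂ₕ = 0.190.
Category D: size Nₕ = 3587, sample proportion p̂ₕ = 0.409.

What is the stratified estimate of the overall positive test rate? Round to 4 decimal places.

N = 3919 + 2141 + 1057 + 3587 = 10704.
Overall proportion = Σ (Nₕ/N)·p̂ₕ.
Σ Nₕp̂ₕ = 1528.41 + 712.953 + 200.83 + 1467.083 = 3909.276.
3909.276 / 10704 = 0.365216... → 0.3652.

0.3652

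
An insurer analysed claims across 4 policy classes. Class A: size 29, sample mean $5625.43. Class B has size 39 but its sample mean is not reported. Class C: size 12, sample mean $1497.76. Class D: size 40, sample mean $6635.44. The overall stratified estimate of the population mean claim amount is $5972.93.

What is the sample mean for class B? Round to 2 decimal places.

Σ Nₕx̄ₕ = N·μ, so 39·x̄_B = 120·5972.93 − (29·5625.43 + 12·1497.76 + 40·6635.44).
= 716751.6 − 446528.19 = 270223.41.
x̄_B = 270223.41 / 39 = 6928.8054... → 6928.81.

6928.81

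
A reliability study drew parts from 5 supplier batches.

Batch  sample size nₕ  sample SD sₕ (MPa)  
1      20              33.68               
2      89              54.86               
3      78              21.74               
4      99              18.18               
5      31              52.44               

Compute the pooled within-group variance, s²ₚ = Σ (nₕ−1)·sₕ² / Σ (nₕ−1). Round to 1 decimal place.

1402.8

Degrees of freedom: 19 + 88 + 77 + 98 + 30 = 312.
Σ(nₕ−1)sₕ² = 19·1134.3424 + 88·3009.6196 + 77·472.6276 + 98·330.5124 + 30·2749.9536 = 437680.1788.
s²ₚ = 437680.1788 / 312 = 1402.821... → 1402.8.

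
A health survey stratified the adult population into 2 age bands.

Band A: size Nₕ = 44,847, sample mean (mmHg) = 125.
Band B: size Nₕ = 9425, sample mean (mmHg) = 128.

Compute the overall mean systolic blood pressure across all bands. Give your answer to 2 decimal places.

N = 44847 + 9425 = 54272.
Weight each subgroup mean by Nₕ/N and sum.
Σ Nₕx̄ₕ = 44847·125 + 9425·128 = 5605875 + 1206400 = 6812275.
Divide by N: 6812275 / 54272 = 125.5210... → 125.52.

125.52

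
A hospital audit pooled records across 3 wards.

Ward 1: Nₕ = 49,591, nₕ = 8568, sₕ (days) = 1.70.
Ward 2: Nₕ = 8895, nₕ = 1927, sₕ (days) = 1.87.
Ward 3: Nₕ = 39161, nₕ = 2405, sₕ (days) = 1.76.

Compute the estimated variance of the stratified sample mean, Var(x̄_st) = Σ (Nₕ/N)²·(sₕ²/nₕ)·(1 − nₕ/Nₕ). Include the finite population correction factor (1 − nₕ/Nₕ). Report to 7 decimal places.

N = 97647. Term for each stratum: Wₕ²sₕ²/nₕ·(1−nₕ/Nₕ).
Var(x̄_st) = 0.0000719666 + 0.0000117961 + 0.0001944350 = 0.0002781977 → 0.0002782.

0.0002782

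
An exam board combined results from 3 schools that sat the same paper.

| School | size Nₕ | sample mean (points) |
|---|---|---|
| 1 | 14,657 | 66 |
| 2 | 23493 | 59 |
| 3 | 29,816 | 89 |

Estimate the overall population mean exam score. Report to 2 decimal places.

N = 14657 + 23493 + 29816 = 67966.
The stratified mean weights each stratum mean by its population share Nₕ/N.
Σ Nₕx̄ₕ = 14657·66 + 23493·59 + 29816·89 = 967362 + 1386087 + 2653624 = 5007073.
Divide by N: 5007073 / 67966 = 73.6703... → 73.67.

73.67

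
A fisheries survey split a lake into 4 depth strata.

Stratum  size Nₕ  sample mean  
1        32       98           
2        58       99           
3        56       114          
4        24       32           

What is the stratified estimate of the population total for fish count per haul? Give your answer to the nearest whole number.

16030

1: 32·98 = 3136
2: 58·99 = 5742
3: 56·114 = 6384
4: 24·32 = 768
τ̂ = Σ Nₕx̄ₕ = 16030.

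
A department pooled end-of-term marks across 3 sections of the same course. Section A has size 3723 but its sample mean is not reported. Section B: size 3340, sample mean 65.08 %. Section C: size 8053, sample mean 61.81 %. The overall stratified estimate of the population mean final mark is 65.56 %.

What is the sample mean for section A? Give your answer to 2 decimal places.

N = 3723 + 3340 + 8053 = 15116.
Overall total = μ·N = 65.56·15116 = 991004.96.
Subtract the known strata: 3340·65.08 + 8053·61.81 = 715123.13.
Remaining total for section A: 991004.96 − 715123.13 = 275881.83.
Divide by its size: 275881.83 / 3723 = 74.1020... → 74.10.

74.10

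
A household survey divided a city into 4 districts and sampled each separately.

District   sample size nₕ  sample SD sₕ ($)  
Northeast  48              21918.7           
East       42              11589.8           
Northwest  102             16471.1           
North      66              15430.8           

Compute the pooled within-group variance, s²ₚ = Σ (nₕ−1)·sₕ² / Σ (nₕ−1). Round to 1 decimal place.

279392040.2

Degrees of freedom: 47 + 41 + 101 + 65 = 254.
Σ(nₕ−1)sₕ² = 47·480429409.69 + 41·134323464.04 + 101·271297135.21 + 65·238109588.64 = 70965578198.88.
s²ₚ = 70965578198.88 / 254 = 279392040.153... → 279392040.2.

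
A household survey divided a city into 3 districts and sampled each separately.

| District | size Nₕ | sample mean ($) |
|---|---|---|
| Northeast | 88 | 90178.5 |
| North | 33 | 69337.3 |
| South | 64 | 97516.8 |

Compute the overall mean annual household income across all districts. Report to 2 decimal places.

N = 88 + 33 + 64 = 185.
The stratified mean weights each stratum mean by its population share Nₕ/N.
Σ Nₕx̄ₕ = 88·90178.5 + 33·69337.3 + 64·97516.8 = 7935708 + 2288130.9 + 6241075.2 = 16464914.1.
Divide by N: 16464914.1 / 185 = 88999.5357... → 88999.54.

88999.54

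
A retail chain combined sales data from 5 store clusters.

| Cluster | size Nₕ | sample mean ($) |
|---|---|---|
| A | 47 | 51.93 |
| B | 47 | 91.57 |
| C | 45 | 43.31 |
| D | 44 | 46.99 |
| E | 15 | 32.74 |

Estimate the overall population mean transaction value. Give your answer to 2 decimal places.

56.83

N = 198; weights Wₕ = Nₕ/N = (0.2374, 0.2374, 0.2273, 0.2222, 0.0758).
x̄_st = Σ Wₕ·x̄ₕ = 0.2374·51.93 + 0.2374·91.57 + 0.2273·43.31 + 0.2222·46.99 + 0.0758·32.74 ≈ 56.8288...
→ 56.83.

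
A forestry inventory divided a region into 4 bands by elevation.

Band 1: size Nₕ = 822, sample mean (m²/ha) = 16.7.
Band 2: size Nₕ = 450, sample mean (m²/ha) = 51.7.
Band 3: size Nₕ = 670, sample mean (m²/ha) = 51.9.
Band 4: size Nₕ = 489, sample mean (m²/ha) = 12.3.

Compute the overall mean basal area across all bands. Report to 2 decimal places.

N = 2431; weights Wₕ = Nₕ/N = (0.3381, 0.1851, 0.2756, 0.2012).
x̄_st = Σ Wₕ·x̄ₕ = 0.3381·16.7 + 0.1851·51.7 + 0.2756·51.9 + 0.2012·12.3 ≈ 31.9951...
→ 32.00.

32.00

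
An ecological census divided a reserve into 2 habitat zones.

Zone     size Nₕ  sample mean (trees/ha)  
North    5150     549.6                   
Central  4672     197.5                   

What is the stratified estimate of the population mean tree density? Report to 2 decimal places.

382.12

N = 9822; weights Wₕ = Nₕ/N = (0.5243, 0.4757).
x̄_st = Σ Wₕ·x̄ₕ = 0.5243·549.6 + 0.4757·197.5 ≈ 382.1177...
→ 382.12.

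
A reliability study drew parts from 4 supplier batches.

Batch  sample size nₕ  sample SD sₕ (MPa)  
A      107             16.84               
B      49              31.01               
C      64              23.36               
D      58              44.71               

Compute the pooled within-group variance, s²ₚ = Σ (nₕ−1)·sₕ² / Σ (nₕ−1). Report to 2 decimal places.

819.48

Degrees of freedom: 106 + 48 + 63 + 57 = 274.
Σ(nₕ−1)sₕ² = 106·283.5856 + 48·961.6201 + 63·545.6896 + 57·1998.9841 = 224538.3769.
s²ₚ = 224538.3769 / 274 = 819.4831... → 819.48.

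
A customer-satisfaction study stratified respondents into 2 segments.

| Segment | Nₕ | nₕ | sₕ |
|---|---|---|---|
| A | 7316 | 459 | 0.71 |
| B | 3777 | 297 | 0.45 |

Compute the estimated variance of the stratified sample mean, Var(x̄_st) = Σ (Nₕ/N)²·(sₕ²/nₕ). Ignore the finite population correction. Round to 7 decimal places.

0.0005567

N = 11093; Wₕ = Nₕ/N.
segment A: (7316/11093)²·0.71²/459 = 0.0004776980
segment B: (3777/11093)²·0.45²/297 = 0.0000790432
Sum = 0.0005567412 → 0.0005567.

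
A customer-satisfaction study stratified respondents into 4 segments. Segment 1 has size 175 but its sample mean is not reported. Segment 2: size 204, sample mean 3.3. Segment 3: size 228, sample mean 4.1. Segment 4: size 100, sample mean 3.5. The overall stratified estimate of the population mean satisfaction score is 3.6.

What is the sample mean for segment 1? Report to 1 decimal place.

3.4

N = 175 + 204 + 228 + 100 = 707.
Overall total = μ·N = 3.6·707 = 2545.2.
Subtract the known strata: 204·3.3 + 228·4.1 + 100·3.5 = 1958.
Remaining total for segment 1: 2545.2 − 1958 = 587.2.
Divide by its size: 587.2 / 175 = 3.355... → 3.4.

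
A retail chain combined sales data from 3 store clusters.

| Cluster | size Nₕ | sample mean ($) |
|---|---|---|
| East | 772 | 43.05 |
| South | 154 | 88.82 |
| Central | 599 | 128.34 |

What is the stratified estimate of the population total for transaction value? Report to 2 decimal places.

East: 772·43.05 = 33234.6
South: 154·88.82 = 13678.28
Central: 599·128.34 = 76875.66
τ̂ = Σ Nₕx̄ₕ = 123788.54.

123788.54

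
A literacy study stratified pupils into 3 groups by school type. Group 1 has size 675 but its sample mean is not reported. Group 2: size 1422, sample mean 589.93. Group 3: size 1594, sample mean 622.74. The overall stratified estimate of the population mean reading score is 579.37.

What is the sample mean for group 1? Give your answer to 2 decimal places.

Σ Nₕx̄ₕ = N·μ, so 675·x̄_1 = 3691·579.37 − (1422·589.93 + 1594·622.74).
= 2138454.67 − 1831528.02 = 306926.65.
x̄_1 = 306926.65 / 675 = 454.7061... → 454.71.

454.71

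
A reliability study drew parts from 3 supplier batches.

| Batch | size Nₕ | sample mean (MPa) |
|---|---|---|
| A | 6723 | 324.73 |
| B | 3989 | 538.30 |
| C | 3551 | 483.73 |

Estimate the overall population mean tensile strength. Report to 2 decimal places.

N = 6723 + 3989 + 3551 = 14263.
Overall mean = Σ (Nₕ/N)·x̄ₕ — weight by population share, not a simple average.
Σ Nₕx̄ₕ = 6723·324.73 + 3989·538.30 + 3551·483.73 = 2183159.79 + 2147278.7 + 1717725.23 = 6048163.72.
Divide by N: 6048163.72 / 14263 = 424.0457... → 424.05.

424.05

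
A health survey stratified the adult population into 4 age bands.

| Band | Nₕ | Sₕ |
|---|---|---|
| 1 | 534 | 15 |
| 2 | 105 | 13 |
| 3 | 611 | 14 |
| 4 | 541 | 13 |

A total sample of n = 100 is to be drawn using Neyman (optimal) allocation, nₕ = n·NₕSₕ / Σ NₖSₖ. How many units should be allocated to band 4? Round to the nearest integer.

1: NₕSₕ = 534·15 = 8010
2: NₕSₕ = 105·13 = 1365
3: NₕSₕ = 611·14 = 8554
4: NₕSₕ = 541·13 = 7033
Σ NₕSₕ = 24962.
n_4 = 100·7033/24962 = 28.175... → 28.

28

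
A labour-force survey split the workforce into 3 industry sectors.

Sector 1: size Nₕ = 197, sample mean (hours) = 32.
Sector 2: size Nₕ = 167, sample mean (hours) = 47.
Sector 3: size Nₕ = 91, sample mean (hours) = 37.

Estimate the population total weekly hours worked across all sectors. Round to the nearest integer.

17520

Estimate total by summing Nₕ·x̄ₕ over strata.
197·32 + 167·47 + 91·37 = 6304 + 7849 + 3367 = 17520.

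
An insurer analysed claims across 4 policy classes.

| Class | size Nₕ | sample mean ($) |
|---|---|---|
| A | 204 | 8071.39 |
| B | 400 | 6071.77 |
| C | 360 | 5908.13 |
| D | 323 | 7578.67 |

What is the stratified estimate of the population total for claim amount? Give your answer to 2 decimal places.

A: 204·8071.39 = 1646563.56
B: 400·6071.77 = 2428708
C: 360·5908.13 = 2126926.8
D: 323·7578.67 = 2447910.41
τ̂ = Σ Nₕx̄ₕ = 8650108.77.

8650108.77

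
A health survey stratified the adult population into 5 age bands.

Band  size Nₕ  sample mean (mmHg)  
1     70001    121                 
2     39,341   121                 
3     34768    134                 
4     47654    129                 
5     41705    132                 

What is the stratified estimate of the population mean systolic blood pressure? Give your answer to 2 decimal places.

x̄_st = (Σ Nₕx̄ₕ) / (Σ Nₕ) = (70001·121 + 39341·121 + 34768·134 + 47654·129 + 41705·132) / 233469
= 29541720 / 233469 = 126.5338... → 126.53.

126.53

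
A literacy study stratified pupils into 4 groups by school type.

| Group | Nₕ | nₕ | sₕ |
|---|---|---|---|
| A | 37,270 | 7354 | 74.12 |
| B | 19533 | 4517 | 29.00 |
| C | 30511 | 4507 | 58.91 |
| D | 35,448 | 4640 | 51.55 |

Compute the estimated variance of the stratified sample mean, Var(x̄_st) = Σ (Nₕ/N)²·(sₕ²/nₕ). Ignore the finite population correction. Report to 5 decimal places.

0.16889

N = 122762; Wₕ = Nₕ/N.
group A: (37270/122762)²·74.12²/7354 = 0.06885541
group B: (19533/122762)²·29.00²/4517 = 0.00471363
group C: (30511/122762)²·58.91²/4507 = 0.04756368
group D: (35448/122762)²·51.55²/4640 = 0.04775237
Sum = 0.16888510 → 0.16889.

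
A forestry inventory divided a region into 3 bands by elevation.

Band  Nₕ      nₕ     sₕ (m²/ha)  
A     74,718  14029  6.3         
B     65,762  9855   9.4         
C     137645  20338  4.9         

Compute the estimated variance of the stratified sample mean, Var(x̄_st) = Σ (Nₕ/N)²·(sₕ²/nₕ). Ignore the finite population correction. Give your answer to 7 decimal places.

0.0009946

N = 278125; Wₕ = Nₕ/N.
band A: (74718/278125)²·6.3²/14029 = 0.0002041855
band B: (65762/278125)²·9.4²/9855 = 0.0005012669
band C: (137645/278125)²·4.9²/20338 = 0.0002891510
Sum = 0.0009946034 → 0.0009946.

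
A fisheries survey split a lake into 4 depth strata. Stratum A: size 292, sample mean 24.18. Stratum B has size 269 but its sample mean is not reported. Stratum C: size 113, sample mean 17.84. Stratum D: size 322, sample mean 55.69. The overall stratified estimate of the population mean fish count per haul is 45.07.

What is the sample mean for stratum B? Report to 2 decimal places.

66.47

Σ Nₕx̄ₕ = N·μ, so 269·x̄_B = 996·45.07 − (292·24.18 + 113·17.84 + 322·55.69).
= 44889.72 − 27008.66 = 17881.06.
x̄_B = 17881.06 / 269 = 66.4723... → 66.47.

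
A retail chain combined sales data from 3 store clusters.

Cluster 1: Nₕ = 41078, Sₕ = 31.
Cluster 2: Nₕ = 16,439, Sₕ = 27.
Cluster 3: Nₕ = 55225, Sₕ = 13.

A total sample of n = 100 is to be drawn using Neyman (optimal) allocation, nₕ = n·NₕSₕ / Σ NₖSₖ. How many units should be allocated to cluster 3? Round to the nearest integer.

Σ NₕSₕ = 41078·31 + 16439·27 + 55225·13 = 2435196.
Share for 3: 717925/2435196 = 0.29481.
n_3 = 100 × 0.29481 = 29.481... → 29.

29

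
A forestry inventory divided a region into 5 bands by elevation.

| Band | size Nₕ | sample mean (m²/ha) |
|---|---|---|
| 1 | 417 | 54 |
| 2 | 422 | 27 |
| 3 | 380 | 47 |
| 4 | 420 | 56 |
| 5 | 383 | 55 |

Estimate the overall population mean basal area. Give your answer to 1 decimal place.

47.7

N = 2022; weights Wₕ = Nₕ/N = (0.2062, 0.2087, 0.1879, 0.2077, 0.1894).
x̄_st = Σ Wₕ·x̄ₕ = 0.2062·54 + 0.2087·27 + 0.1879·47 + 0.2077·56 + 0.1894·55 ≈ 47.654...
→ 47.7.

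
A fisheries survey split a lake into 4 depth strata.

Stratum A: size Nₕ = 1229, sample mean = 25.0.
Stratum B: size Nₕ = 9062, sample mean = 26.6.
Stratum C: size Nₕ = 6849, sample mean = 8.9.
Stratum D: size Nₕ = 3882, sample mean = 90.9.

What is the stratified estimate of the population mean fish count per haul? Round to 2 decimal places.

32.61

x̄_st = (Σ Nₕx̄ₕ) / (Σ Nₕ) = (1229·25.0 + 9062·26.6 + 6849·8.9 + 3882·90.9) / 21022
= 685604.1 / 21022 = 32.6136... → 32.61.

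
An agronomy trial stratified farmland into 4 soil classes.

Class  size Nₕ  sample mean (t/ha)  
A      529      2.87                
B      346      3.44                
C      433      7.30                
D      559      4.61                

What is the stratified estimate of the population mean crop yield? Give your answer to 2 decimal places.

N = 529 + 346 + 433 + 559 = 1867.
Overall mean = Σ (Nₕ/N)·x̄ₕ — weight by population share, not a simple average.
Σ Nₕx̄ₕ = 529·2.87 + 346·3.44 + 433·7.30 + 559·4.61 = 1518.23 + 1190.24 + 3160.9 + 2576.99 = 8446.36.
Divide by N: 8446.36 / 1867 = 4.5240... → 4.52.

4.52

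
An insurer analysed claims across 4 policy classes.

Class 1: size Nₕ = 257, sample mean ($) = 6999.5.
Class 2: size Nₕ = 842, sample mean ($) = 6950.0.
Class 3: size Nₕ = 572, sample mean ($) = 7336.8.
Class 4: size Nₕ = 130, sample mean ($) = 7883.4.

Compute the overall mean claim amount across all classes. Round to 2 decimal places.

N = 1801; weights Wₕ = Nₕ/N = (0.1427, 0.4675, 0.3176, 0.0722).
x̄_st = Σ Wₕ·x̄ₕ = 0.1427·6999.5 + 0.4675·6950.0 + 0.3176·7336.8 + 0.0722·7883.4 ≈ 7147.2866...
→ 7147.29.

7147.29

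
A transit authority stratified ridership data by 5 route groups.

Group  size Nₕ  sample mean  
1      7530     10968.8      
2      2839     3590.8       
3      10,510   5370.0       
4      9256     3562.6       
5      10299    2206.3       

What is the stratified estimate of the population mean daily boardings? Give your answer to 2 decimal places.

N = 7530 + 2839 + 10510 + 9256 + 10299 = 40434.
Weight each subgroup mean by Nₕ/N and sum.
Σ Nₕx̄ₕ = 7530·10968.8 + 2839·3590.8 + 10510·5370.0 + 9256·3562.6 + 10299·2206.3 = 82595064 + 10194281.2 + 56438700 + 32975425.6 + 22722683.7 = 204926154.5.
Divide by N: 204926154.5 / 40434 = 5068.1643... → 5068.16.

5068.16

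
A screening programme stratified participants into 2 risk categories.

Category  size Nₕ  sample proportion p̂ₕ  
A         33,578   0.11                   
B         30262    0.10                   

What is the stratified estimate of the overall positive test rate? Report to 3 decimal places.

N = 33578 + 30262 = 63840.
Overall proportion = Σ (Nₕ/N)·p̂ₕ.
Σ Nₕp̂ₕ = 3693.58 + 3026.2 = 6719.78.
6719.78 / 63840 = 0.10526... → 0.105.

0.105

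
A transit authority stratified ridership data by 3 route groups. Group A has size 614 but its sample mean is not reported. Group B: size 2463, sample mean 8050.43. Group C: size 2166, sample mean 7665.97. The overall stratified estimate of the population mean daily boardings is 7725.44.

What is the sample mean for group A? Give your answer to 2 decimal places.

N = 614 + 2463 + 2166 = 5243.
Overall total = μ·N = 7725.44·5243 = 40504481.92.
Subtract the known strata: 2463·8050.43 + 2166·7665.97 = 36432700.11.
Remaining total for group A: 40504481.92 − 36432700.11 = 4071781.81.
Divide by its size: 4071781.81 / 614 = 6631.5665... → 6631.57.

6631.57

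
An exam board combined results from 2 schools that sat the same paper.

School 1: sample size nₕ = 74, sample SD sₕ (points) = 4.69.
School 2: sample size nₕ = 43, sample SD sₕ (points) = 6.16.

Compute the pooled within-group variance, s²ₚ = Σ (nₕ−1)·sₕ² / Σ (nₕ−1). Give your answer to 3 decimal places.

27.821

Degrees of freedom: 73 + 42 = 115.
Σ(nₕ−1)sₕ² = 73·21.9961 + 42·37.9456 = 3199.4305.
s²ₚ = 3199.4305 / 115 = 27.82113... → 27.821.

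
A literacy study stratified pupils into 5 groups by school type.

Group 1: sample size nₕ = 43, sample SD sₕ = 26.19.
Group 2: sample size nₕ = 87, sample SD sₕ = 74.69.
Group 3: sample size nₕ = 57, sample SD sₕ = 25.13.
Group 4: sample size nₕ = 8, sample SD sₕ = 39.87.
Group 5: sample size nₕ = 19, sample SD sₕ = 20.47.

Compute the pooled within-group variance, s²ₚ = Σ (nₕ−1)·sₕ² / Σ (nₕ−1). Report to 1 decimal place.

1: (43−1)·26.19² = 42·685.9161 = 28808.4762
2: (87−1)·74.69² = 86·5578.5961 = 479759.2646
3: (57−1)·25.13² = 56·631.5169 = 35364.9464
4: (8−1)·39.87² = 7·1589.6169 = 11127.3183
5: (19−1)·20.47² = 18·419.0209 = 7542.3762
Numerator = 562602.3817; denominator = Σ(nₕ−1) = 209.
s²ₚ = 562602.3817/209 = 2691.877... → 2691.9.

2691.9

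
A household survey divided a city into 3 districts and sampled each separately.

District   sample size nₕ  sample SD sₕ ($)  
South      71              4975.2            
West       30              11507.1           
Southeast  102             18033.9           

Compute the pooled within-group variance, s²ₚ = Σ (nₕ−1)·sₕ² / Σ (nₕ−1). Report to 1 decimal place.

192100233.4

South: (71−1)·4975.2² = 70·24752615.04 = 1732683052.8
West: (30−1)·11507.1² = 29·132413350.41 = 3839987161.89
Southeast: (102−1)·18033.9² = 101·325221549.21 = 32847376470.21
Numerator = 38420046684.9; denominator = Σ(nₕ−1) = 200.
s²ₚ = 38420046684.9/200 = 192100233.425... → 192100233.4.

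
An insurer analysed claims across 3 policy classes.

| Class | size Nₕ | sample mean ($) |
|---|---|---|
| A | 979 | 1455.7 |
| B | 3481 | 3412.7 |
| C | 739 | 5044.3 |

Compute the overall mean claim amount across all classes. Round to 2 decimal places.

3276.11

x̄_st = (Σ Nₕx̄ₕ) / (Σ Nₕ) = (979·1455.7 + 3481·3412.7 + 739·5044.3) / 5199
= 17032476.7 / 5199 = 3276.1063... → 3276.11.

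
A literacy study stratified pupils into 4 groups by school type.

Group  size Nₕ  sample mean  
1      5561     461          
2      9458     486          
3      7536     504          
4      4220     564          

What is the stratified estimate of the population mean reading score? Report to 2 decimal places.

x̄_st = (Σ Nₕx̄ₕ) / (Σ Nₕ) = (5561·461 + 9458·486 + 7536·504 + 4220·564) / 26775
= 13338433 / 26775 = 498.1674... → 498.17.

498.17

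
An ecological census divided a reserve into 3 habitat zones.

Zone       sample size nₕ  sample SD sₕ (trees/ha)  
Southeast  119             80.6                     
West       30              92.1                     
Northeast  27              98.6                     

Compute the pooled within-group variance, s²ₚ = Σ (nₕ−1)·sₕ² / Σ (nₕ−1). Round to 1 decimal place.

Degrees of freedom: 118 + 29 + 26 = 173.
Σ(nₕ−1)sₕ² = 118·6496.36 + 29·8482.41 + 26·9721.96 = 1265331.33.
s²ₚ = 1265331.33 / 173 = 7314.054... → 7314.1.

7314.1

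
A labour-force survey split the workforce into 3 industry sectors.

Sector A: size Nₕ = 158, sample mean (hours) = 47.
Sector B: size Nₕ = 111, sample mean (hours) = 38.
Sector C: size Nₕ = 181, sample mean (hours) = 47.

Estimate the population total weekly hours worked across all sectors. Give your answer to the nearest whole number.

Population total = Σ Nₕ·x̄ₕ (each stratum's size times its mean).
158·47 + 111·38 + 181·47 = 7426 + 4218 + 8507 = 20151.

20151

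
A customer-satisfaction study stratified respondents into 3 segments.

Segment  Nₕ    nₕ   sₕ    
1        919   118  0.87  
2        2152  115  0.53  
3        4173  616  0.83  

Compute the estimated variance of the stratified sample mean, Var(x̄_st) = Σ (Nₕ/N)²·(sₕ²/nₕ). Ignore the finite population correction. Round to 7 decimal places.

N = 7244. Term for each stratum: Wₕ²sₕ²/nₕ.
Var(x̄_st) = 0.0001032359 + 0.0002155666 + 0.0003711209 = 0.0006899234 → 0.0006899.

0.0006899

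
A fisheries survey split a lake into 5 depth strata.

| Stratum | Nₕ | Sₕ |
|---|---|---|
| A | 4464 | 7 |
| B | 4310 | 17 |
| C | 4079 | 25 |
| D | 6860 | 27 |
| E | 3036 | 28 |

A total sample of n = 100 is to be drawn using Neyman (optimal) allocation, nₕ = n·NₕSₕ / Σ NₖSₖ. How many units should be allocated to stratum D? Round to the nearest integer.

A: NₕSₕ = 4464·7 = 31248
B: NₕSₕ = 4310·17 = 73270
C: NₕSₕ = 4079·25 = 101975
D: NₕSₕ = 6860·27 = 185220
E: NₕSₕ = 3036·28 = 85008
Σ NₕSₕ = 476721.
n_D = 100·185220/476721 = 38.853... → 39.

39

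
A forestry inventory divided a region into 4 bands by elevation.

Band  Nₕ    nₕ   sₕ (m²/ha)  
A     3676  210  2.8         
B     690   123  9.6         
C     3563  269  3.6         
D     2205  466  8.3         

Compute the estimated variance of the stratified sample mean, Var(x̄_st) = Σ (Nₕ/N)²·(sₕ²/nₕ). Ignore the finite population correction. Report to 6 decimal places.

0.021340

N = 10134. Term for each stratum: Wₕ²sₕ²/nₕ.
Var(x̄_st) = 0.004912312 + 0.003473551 + 0.005955559 + 0.006998833 = 0.021340257 → 0.021340.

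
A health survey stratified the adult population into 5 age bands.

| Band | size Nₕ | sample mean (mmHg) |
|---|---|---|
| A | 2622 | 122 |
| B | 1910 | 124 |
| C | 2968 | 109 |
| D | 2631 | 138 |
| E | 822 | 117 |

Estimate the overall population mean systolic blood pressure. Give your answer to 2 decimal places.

122.29

N = 2622 + 1910 + 2968 + 2631 + 822 = 10953.
Weight each subgroup mean by Nₕ/N and sum.
Σ Nₕx̄ₕ = 2622·122 + 1910·124 + 2968·109 + 2631·138 + 822·117 = 319884 + 236840 + 323512 + 363078 + 96174 = 1339488.
Divide by N: 1339488 / 10953 = 122.2942... → 122.29.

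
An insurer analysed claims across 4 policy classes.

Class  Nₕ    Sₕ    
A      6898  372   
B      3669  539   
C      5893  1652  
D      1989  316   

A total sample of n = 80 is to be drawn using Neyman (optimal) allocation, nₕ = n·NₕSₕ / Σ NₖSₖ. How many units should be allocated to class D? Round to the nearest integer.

Σ NₕSₕ = 6898·372 + 3669·539 + 5893·1652 + 1989·316 = 14907407.
Share for D: 628524/14907407 = 0.04216.
n_D = 80 × 0.04216 = 3.373... → 3.

3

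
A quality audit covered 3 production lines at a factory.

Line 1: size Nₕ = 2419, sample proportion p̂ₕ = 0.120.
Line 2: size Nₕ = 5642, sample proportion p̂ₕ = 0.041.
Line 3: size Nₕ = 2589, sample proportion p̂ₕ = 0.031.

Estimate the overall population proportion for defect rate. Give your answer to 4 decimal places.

0.0565

Wₕ = Nₕ/N with N = 10650: 0.2271, 0.5298, 0.2431.
p̂_st = 0.2271·0.120 + 0.5298·0.041 + 0.2431·0.031 ≈ 0.056513... → 0.0565.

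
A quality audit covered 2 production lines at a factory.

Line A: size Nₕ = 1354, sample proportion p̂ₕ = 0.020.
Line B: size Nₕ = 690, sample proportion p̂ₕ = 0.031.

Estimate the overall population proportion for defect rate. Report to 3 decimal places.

0.024

N = 1354 + 690 = 2044.
Overall proportion = Σ (Nₕ/N)·p̂ₕ.
Σ Nₕp̂ₕ = 27.08 + 21.39 = 48.47.
48.47 / 2044 = 0.02371... → 0.024.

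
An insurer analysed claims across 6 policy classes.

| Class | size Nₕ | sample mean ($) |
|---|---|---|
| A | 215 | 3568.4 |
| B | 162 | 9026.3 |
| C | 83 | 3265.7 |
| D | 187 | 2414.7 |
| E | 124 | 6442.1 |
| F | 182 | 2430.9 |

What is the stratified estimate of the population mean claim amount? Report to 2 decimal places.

4400.12

N = 215 + 162 + 83 + 187 + 124 + 182 = 953.
The stratified mean weights each stratum mean by its population share Nₕ/N.
Σ Nₕx̄ₕ = 215·3568.4 + 162·9026.3 + 83·3265.7 + 187·2414.7 + 124·6442.1 + 182·2430.9 = 767206 + 1462260.6 + 271053.1 + 451548.9 + 798820.4 + 442423.8 = 4193312.8.
Divide by N: 4193312.8 / 953 = 4400.1184... → 4400.12.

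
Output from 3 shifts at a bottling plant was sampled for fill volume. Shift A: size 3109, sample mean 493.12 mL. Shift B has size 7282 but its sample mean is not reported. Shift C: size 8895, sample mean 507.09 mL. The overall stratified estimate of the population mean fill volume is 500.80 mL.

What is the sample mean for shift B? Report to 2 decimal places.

N = 3109 + 7282 + 8895 = 19286.
Overall total = μ·N = 500.80·19286 = 9658428.8.
Subtract the known strata: 3109·493.12 + 8895·507.09 = 6043675.63.
Remaining total for shift B: 9658428.8 − 6043675.63 = 3614753.17.
Divide by its size: 3614753.17 / 7282 = 496.3957... → 496.40.

496.40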